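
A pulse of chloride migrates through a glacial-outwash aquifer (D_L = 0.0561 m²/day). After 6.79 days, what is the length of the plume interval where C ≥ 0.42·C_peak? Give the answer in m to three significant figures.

The plume is Gaussian with σ = √(2Dt) = √(2 × 0.0561 × 6.79) = 0.8728 m.
C/C_peak = exp(−Δx²/(2σ²)) = 0.42 ⇒ Δx = σ·√(−2 ln 0.42) = 0.8728 × 1.317 = 1.149 m.
Width = 2Δx = 2.30 m.

2.30 m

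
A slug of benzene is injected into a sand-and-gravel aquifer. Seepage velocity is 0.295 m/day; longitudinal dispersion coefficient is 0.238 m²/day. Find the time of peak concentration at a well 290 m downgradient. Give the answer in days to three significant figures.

980 days

For the 1D instantaneous-source solution, setting ∂C/∂t = 0 at fixed x gives v²t² + 2Dt − x² = 0, so t = (√(D² + v²x²) − D)/v².
√(D² + v²x²) = √(0.238² + 0.295² × 290²) = 85.55; v² = 0.087025.
t = (85.55 − 0.238)/0.087025 = 980 days (vs. the pure-advection estimate x/v = 983 d).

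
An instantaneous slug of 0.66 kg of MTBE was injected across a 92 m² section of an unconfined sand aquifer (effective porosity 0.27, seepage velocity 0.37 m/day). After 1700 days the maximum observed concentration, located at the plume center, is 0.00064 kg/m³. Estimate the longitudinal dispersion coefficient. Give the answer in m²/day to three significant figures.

At the plume center C_max = M/(n_e·A·√(4πDt)), so D = M²/(4πt·(n_e·A·C_max)²).
n_e·A·C_max = 0.27 × 92 × 0.00064 = 0.01590 kg/m.
D = 0.66²/(4π × 1700 × 0.01590²) = 0.0807 m²/day.

0.0807 m²/day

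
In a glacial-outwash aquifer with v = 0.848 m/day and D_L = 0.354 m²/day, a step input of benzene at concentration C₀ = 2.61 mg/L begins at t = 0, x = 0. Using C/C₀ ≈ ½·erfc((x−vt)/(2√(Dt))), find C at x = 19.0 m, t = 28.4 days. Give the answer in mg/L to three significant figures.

2.27 mg/L

For a continuous step input, C/C₀ ≈ ½·erfc((x−vt)/(2√(Dt))).
vt = 0.848 × 28.4 = 24.0832 m and 2√(Dt) = 2√(0.354 × 28.4) = 6.341 m.
Argument (x−vt)/(2√(Dt)) = (19.0 − 24.0832)/6.341 = -0.8016; ½·erfc(-0.8016) = 0.8715.
C = 2.61 × 0.8715 = 2.27 mg/L.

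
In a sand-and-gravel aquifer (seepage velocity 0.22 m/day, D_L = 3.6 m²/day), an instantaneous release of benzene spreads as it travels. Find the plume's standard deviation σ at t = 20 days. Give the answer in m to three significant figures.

Dispersive spreading gives a Gaussian with σ² = 2Dt; advection only shifts the center.
σ = √(2 × 3.6 × 20) = 12.0 m.

12.0 m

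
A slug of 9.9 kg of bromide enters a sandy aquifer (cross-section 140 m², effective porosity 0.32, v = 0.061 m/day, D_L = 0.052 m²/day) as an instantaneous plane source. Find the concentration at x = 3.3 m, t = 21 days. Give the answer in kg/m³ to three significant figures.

For an instantaneous plane source, C(x,t) = M/(n_e·A·√(4πDt)) · exp(−(x−vt)²/(4Dt)), with n_e·A the pore (flow) area.
Plume center vt = 0.061 × 21 = 1.281 m, so the well at 3.3 m is 2.019 m downgradient of the peak.
√(4πDt) = 3.704 m, giving peak height M/(n_e·A·√(4πDt)) = 9.9/(0.32 × 140 × 3.704) = 0.05966 kg/m³.
(x−vt)²/(4Dt) = (2.019)²/(4 × 0.052 × 21) = 0.9332; exp(−0.9332) = 0.3933.
C = 0.05966 × 0.3933 = 0.0235 kg/m³.

0.0235 kg/m³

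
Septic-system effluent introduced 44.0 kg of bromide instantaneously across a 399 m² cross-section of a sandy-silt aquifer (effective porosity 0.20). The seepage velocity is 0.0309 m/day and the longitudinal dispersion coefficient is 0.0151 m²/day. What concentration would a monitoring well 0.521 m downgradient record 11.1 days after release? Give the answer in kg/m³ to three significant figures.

0.362 kg/m³

For an instantaneous plane source, C(x,t) = M/(n_e·A·√(4πDt)) · exp(−(x−vt)²/(4Dt)), with n_e·A the pore (flow) area.
Plume center vt = 0.0309 × 11.1 = 0.34299 m, so the well at 0.521 m is 0.17801 m downgradient of the peak.
√(4πDt) = 1.451 m, giving peak height M/(n_e·A·√(4πDt)) = 44.0/(0.20 × 399 × 1.451) = 0.3800 kg/m³.
(x−vt)²/(4Dt) = (0.17801)²/(4 × 0.0151 × 11.1) = 0.04726; exp(−0.04726) = 0.9538.
C = 0.3800 × 0.9538 = 0.362 kg/m³.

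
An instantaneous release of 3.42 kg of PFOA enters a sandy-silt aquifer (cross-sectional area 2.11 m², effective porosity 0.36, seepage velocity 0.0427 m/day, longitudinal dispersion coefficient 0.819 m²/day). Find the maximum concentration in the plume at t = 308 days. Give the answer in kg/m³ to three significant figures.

0.0800 kg/m³

The peak of an instantaneous 1D plume sits at x = vt; there the Gaussian factor is 1 and C_max = M/(n_e·A·√(4πDt)), where n_e·A is the pore area the mass is dissolved in.
√(4πDt) = √(4π × 0.819 × 308) = 56.30 m, so C_max = 3.42/(0.36 × 2.11 × 56.30) = 0.0800 kg/m³.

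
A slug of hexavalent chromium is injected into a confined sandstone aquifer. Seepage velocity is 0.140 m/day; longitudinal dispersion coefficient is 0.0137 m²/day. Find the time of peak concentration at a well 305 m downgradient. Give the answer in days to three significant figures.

2180 days

For the 1D instantaneous-source solution, setting ∂C/∂t = 0 at fixed x gives v²t² + 2Dt − x² = 0, so t = (√(D² + v²x²) − D)/v².
√(D² + v²x²) = √(0.0137² + 0.140² × 305²) = 42.70; v² = 0.0196.
t = (42.70 − 0.0137)/0.0196 = 2180 days (vs. the pure-advection estimate x/v = 2180 d).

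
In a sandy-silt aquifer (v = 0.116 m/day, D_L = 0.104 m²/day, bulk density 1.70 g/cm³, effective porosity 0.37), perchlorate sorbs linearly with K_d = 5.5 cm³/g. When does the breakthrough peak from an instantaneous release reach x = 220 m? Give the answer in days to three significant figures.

Retardation factor R = 1 + ρ_b·K_d/n = 1 + 1.70 × 5.5/0.37 = 26.27.
Sorption retards both mechanisms: v_R = v/R = 0.004416 m/day, D_R = D/R = 0.003959 m²/day.
Peak time from v_R²t² + 2D_R t − x² = 0: t = (√(D_R² + v_R²x²) − D_R)/v_R².
√(D_R² + v_R²x²) = √(0.003959² + 0.004416² × 220²) = 0.9715; v_R² = 1.950e-05.
t = (0.9715 − 0.003959)/1.950e-05 = 49600 days.

49600 days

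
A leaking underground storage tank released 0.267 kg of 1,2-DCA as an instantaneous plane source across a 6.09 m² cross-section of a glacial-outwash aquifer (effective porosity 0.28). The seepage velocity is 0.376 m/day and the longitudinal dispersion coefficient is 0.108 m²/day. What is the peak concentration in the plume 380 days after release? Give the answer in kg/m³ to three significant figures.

The peak of an instantaneous 1D plume sits at x = vt; there the Gaussian factor is 1 and C_max = M/(n_e·A·√(4πDt)), where n_e·A is the pore area the mass is dissolved in.
√(4πDt) = √(4π × 0.108 × 380) = 22.71 m, so C_max = 0.267/(0.28 × 6.09 × 22.71) = 0.00689 kg/m³.

0.00689 kg/m³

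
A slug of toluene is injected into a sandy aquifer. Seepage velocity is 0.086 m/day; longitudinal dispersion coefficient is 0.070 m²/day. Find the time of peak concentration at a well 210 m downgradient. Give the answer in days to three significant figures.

2430 days

For the 1D instantaneous-source solution, setting ∂C/∂t = 0 at fixed x gives v²t² + 2Dt − x² = 0, so t = (√(D² + v²x²) − D)/v².
√(D² + v²x²) = √(0.070² + 0.086² × 210²) = 18.06; v² = 0.007396.
t = (18.06 − 0.070)/0.007396 = 2430 days (vs. the pure-advection estimate x/v = 2440 d).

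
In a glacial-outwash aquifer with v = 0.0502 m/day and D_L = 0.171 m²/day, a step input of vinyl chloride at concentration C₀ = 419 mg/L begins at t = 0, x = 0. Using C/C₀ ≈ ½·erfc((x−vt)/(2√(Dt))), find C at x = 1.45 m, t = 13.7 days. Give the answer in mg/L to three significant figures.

152 mg/L

For a continuous step input, C/C₀ ≈ ½·erfc((x−vt)/(2√(Dt))).
vt = 0.0502 × 13.7 = 0.68774 m and 2√(Dt) = 2√(0.171 × 13.7) = 3.061 m.
Argument (x−vt)/(2√(Dt)) = (1.45 − 0.68774)/3.061 = 0.2490; ½·erfc(0.2490) = 0.3624.
C = 419 × 0.3624 = 152 mg/L.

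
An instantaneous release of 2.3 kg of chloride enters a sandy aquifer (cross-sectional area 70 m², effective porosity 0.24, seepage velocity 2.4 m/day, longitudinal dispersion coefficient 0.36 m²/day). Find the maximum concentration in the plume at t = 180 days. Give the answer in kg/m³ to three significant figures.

0.00480 kg/m³

The peak of an instantaneous 1D plume sits at x = vt; there the Gaussian factor is 1 and C_max = M/(n_e·A·√(4πDt)), where n_e·A is the pore area the mass is dissolved in.
√(4πDt) = √(4π × 0.36 × 180) = 28.54 m, so C_max = 2.3/(0.24 × 70 × 28.54) = 0.00480 kg/m³.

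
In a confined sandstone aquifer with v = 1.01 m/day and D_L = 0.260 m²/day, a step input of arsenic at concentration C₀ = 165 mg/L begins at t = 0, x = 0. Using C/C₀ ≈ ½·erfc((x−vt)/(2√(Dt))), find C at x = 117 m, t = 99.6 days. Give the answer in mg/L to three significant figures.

1.87 mg/L

For a continuous step input, C/C₀ ≈ ½·erfc((x−vt)/(2√(Dt))).
vt = 1.01 × 99.6 = 100.596 m and 2√(Dt) = 2√(0.260 × 99.6) = 10.18 m.
Argument (x−vt)/(2√(Dt)) = (117 − 100.596)/10.18 = 1.611; ½·erfc(1.611) = 0.01135.
C = 165 × 0.01135 = 1.87 mg/L.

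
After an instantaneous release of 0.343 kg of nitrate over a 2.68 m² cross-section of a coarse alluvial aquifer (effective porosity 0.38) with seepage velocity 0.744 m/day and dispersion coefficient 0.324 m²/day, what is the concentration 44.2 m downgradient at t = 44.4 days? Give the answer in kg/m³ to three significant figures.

For an instantaneous plane source, C(x,t) = M/(n_e·A·√(4πDt)) · exp(−(x−vt)²/(4Dt)), with n_e·A the pore (flow) area.
Plume center vt = 0.744 × 44.4 = 33.0336 m, so the well at 44.2 m is 11.1664 m downgradient of the peak.
√(4πDt) = 13.45 m, giving peak height M/(n_e·A·√(4πDt)) = 0.343/(0.38 × 2.68 × 13.45) = 0.02504 kg/m³.
(x−vt)²/(4Dt) = (11.1664)²/(4 × 0.324 × 44.4) = 2.167; exp(−2.167) = 0.1145.
C = 0.02504 × 0.1145 = 0.00287 kg/m³.

0.00287 kg/m³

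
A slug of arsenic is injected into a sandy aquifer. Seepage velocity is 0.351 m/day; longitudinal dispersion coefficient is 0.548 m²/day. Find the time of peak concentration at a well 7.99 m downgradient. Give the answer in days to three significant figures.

18.7 days

For the 1D instantaneous-source solution, setting ∂C/∂t = 0 at fixed x gives v²t² + 2Dt − x² = 0, so t = (√(D² + v²x²) − D)/v².
√(D² + v²x²) = √(0.548² + 0.351² × 7.99²) = 2.858; v² = 0.123201.
t = (2.858 − 0.548)/0.123201 = 18.7 days (vs. the pure-advection estimate x/v = 22.8 d).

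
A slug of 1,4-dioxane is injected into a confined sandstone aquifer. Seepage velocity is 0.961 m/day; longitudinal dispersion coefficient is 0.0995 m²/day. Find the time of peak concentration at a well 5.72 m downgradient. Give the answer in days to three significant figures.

5.85 days

For the 1D instantaneous-source solution, setting ∂C/∂t = 0 at fixed x gives v²t² + 2Dt − x² = 0, so t = (√(D² + v²x²) − D)/v².
√(D² + v²x²) = √(0.0995² + 0.961² × 5.72²) = 5.498; v² = 0.923521.
t = (5.498 − 0.0995)/0.923521 = 5.85 days (vs. the pure-advection estimate x/v = 5.95 d).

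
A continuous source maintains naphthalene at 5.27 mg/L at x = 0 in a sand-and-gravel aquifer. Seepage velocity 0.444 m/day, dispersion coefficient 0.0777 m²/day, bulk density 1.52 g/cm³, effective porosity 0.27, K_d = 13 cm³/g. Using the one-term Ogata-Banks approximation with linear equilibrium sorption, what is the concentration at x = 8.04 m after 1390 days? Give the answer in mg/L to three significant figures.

Retardation factor R = 1 + ρ_b·K_d/n = 1 + 1.52 × 13/0.27 = 74.19.
Sorption retards both mechanisms: v_R = v/R = 0.005985 m/day, D_R = D/R = 0.001047 m²/day.
v_R·t = 0.005985 × 1390 = 8.31915 m; 2√(D_R t) = 2.413 m; argument = (8.04 − 8.31915)/2.413 = -0.1157.
C = C₀ × ½·erfc(-0.1157) = 5.27 × 0.5650 = 2.98 mg/L.

2.98 mg/L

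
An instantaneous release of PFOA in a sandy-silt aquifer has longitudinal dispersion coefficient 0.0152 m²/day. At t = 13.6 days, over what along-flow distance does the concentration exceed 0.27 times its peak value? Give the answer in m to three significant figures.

The plume is Gaussian with σ = √(2Dt) = √(2 × 0.0152 × 13.6) = 0.6430 m.
C/C_peak = exp(−Δx²/(2σ²)) = 0.27 ⇒ Δx = σ·√(−2 ln 0.27) = 0.6430 × 1.618 = 1.040 m.
Width = 2Δx = 2.08 m.

2.08 m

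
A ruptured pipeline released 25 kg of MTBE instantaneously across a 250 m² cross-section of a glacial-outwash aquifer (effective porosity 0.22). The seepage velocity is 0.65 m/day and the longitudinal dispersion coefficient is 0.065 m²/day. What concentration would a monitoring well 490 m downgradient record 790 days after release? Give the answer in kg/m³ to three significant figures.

0.00122 kg/m³

For an instantaneous plane source, C(x,t) = M/(n_e·A·√(4πDt)) · exp(−(x−vt)²/(4Dt)), with n_e·A the pore (flow) area.
Plume center vt = 0.65 × 790 = 513.5 m, so the well at 490 m is 23.5 m upgradient of the peak.
√(4πDt) = 25.40 m, giving peak height M/(n_e·A·√(4πDt)) = 25/(0.22 × 250 × 25.40) = 0.01790 kg/m³.
(x−vt)²/(4Dt) = (-23.5)²/(4 × 0.065 × 790) = 2.689; exp(−2.689) = 0.06795.
C = 0.01790 × 0.06795 = 0.00122 kg/m³.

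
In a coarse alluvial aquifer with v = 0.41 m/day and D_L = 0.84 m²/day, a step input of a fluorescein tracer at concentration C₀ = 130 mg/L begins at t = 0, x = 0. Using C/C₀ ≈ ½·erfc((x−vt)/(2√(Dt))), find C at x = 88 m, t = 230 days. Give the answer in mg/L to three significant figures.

81.3 mg/L

For a continuous step input, C/C₀ ≈ ½·erfc((x−vt)/(2√(Dt))).
vt = 0.41 × 230 = 94.3 m and 2√(Dt) = 2√(0.84 × 230) = 27.80 m.
Argument (x−vt)/(2√(Dt)) = (88 − 94.3)/27.80 = -0.2266; ½·erfc(-0.2266) = 0.6257.
C = 130 × 0.6257 = 81.3 mg/L.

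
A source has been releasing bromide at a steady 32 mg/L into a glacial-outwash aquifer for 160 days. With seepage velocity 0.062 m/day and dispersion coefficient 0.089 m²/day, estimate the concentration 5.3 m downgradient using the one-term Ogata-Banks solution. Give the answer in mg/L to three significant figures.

For a continuous step input, C/C₀ ≈ ½·erfc((x−vt)/(2√(Dt))).
vt = 0.062 × 160 = 9.92 m and 2√(Dt) = 2√(0.089 × 160) = 7.547 m.
Argument (x−vt)/(2√(Dt)) = (5.3 − 9.92)/7.547 = -0.6122; ½·erfc(-0.6122) = 0.8067.
C = 32 × 0.8067 = 25.8 mg/L.

25.8 mg/L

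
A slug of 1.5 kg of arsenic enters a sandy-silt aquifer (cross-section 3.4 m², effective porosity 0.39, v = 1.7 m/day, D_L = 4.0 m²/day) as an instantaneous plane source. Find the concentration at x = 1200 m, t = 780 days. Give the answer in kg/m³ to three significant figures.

0.00160 kg/m³

For an instantaneous plane source, C(x,t) = M/(n_e·A·√(4πDt)) · exp(−(x−vt)²/(4Dt)), with n_e·A the pore (flow) area.
Plume center vt = 1.7 × 780 = 1326 m, so the well at 1200 m is 126 m upgradient of the peak.
√(4πDt) = 198.0 m, giving peak height M/(n_e·A·√(4πDt)) = 1.5/(0.39 × 3.4 × 198.0) = 0.005713 kg/m³.
(x−vt)²/(4Dt) = (-126)²/(4 × 4.0 × 780) = 1.272; exp(−1.272) = 0.2803.
C = 0.005713 × 0.2803 = 0.00160 kg/m³.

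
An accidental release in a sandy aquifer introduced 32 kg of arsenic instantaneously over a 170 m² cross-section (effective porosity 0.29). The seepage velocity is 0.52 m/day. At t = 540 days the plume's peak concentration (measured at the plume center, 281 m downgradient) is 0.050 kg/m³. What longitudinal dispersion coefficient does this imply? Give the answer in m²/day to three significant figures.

At the plume center C_max = M/(n_e·A·√(4πDt)), so D = M²/(4πt·(n_e·A·C_max)²).
n_e·A·C_max = 0.29 × 170 × 0.050 = 2.465 kg/m.
D = 32²/(4π × 540 × 2.465²) = 0.0248 m²/day.

0.0248 m²/day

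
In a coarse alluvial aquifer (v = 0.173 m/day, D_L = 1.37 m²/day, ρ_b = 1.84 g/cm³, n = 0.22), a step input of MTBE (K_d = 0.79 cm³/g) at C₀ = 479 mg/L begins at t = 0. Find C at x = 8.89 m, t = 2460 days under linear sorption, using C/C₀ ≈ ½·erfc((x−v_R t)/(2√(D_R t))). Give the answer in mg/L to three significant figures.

Retardation factor R = 1 + ρ_b·K_d/n = 1 + 1.84 × 0.79/0.22 = 7.607.
Sorption retards both mechanisms: v_R = v/R = 0.02274 m/day, D_R = D/R = 0.1801 m²/day.
v_R·t = 0.02274 × 2460 = 55.9404 m; 2√(D_R t) = 42.10 m; argument = (8.89 − 55.9404)/42.10 = -1.118.
C = C₀ × ½·erfc(-1.118) = 479 × 0.9431 = 452 mg/L.

452 mg/L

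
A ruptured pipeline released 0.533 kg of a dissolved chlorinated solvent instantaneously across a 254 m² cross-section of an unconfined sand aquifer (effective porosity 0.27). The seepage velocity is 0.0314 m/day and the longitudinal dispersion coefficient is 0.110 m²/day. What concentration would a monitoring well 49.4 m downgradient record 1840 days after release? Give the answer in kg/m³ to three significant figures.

For an instantaneous plane source, C(x,t) = M/(n_e·A·√(4πDt)) · exp(−(x−vt)²/(4Dt)), with n_e·A the pore (flow) area.
Plume center vt = 0.0314 × 1840 = 57.776 m, so the well at 49.4 m is 8.376 m upgradient of the peak.
√(4πDt) = 50.43 m, giving peak height M/(n_e·A·√(4πDt)) = 0.533/(0.27 × 254 × 50.43) = 0.0001541 kg/m³.
(x−vt)²/(4Dt) = (-8.376)²/(4 × 0.110 × 1840) = 0.08666; exp(−0.08666) = 0.9170.
C = 0.0001541 × 0.9170 = 0.000141 kg/m³.

0.000141 kg/m³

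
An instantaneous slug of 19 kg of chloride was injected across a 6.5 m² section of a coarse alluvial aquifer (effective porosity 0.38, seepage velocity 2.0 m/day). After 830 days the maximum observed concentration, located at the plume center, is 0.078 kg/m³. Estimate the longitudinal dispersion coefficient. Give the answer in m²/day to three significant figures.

At the plume center C_max = M/(n_e·A·√(4πDt)), so D = M²/(4πt·(n_e·A·C_max)²).
n_e·A·C_max = 0.38 × 6.5 × 0.078 = 0.1927 kg/m.
D = 19²/(4π × 830 × 0.1927²) = 0.932 m²/day.

0.932 m²/day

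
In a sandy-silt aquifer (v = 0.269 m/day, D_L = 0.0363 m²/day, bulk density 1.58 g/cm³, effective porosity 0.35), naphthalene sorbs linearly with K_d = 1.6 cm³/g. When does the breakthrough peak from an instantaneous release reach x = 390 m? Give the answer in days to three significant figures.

11900 days

Retardation factor R = 1 + ρ_b·K_d/n = 1 + 1.58 × 1.6/0.35 = 8.223.
Sorption retards both mechanisms: v_R = v/R = 0.03271 m/day, D_R = D/R = 0.004414 m²/day.
Peak time from v_R²t² + 2D_R t − x² = 0: t = (√(D_R² + v_R²x²) − D_R)/v_R².
√(D_R² + v_R²x²) = √(0.004414² + 0.03271² × 390²) = 12.76; v_R² = 0.001070.
t = (12.76 − 0.004414)/0.001070 = 11900 days.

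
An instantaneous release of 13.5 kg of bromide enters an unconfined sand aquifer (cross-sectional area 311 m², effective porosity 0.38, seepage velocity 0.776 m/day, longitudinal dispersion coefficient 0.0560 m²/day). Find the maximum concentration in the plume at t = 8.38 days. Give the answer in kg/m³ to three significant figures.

0.0470 kg/m³

The peak of an instantaneous 1D plume sits at x = vt; there the Gaussian factor is 1 and C_max = M/(n_e·A·√(4πDt)), where n_e·A is the pore area the mass is dissolved in.
√(4πDt) = √(4π × 0.0560 × 8.38) = 2.428 m, so C_max = 13.5/(0.38 × 311 × 2.428) = 0.0470 kg/m³.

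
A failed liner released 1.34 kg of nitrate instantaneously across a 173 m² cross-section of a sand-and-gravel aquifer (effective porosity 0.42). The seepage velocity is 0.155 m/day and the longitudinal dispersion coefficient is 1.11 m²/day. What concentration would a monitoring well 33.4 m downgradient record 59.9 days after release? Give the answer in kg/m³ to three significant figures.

For an instantaneous plane source, C(x,t) = M/(n_e·A·√(4πDt)) · exp(−(x−vt)²/(4Dt)), with n_e·A the pore (flow) area.
Plume center vt = 0.155 × 59.9 = 9.2845 m, so the well at 33.4 m is 24.1155 m downgradient of the peak.
√(4πDt) = 28.91 m, giving peak height M/(n_e·A·√(4πDt)) = 1.34/(0.42 × 173 × 28.91) = 0.0006379 kg/m³.
(x−vt)²/(4Dt) = (24.1155)²/(4 × 1.11 × 59.9) = 2.187; exp(−2.187) = 0.1123.
C = 0.0006379 × 0.1123 = 7.16e-05 kg/m³.

7.16e-05 kg/m³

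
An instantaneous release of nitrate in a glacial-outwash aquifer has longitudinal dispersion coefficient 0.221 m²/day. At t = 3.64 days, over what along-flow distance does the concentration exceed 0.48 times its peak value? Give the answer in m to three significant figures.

The plume is Gaussian with σ = √(2Dt) = √(2 × 0.221 × 3.64) = 1.268 m.
C/C_peak = exp(−Δx²/(2σ²)) = 0.48 ⇒ Δx = σ·√(−2 ln 0.48) = 1.268 × 1.212 = 1.537 m.
Width = 2Δx = 3.07 m.

3.07 m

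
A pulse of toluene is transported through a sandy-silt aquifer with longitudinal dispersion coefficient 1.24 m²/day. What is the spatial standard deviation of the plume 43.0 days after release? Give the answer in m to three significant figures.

Dispersive spreading gives a Gaussian with σ² = 2Dt; advection only shifts the center.
σ = √(2 × 1.24 × 43.0) = 10.3 m.

10.3 m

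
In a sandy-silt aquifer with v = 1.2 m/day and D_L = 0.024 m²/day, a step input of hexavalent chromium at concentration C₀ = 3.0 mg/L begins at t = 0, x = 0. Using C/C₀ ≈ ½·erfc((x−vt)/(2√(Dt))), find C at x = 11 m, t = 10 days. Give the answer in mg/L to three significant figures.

2.78 mg/L

For a continuous step input, C/C₀ ≈ ½·erfc((x−vt)/(2√(Dt))).
vt = 1.2 × 10 = 12 m and 2√(Dt) = 2√(0.024 × 10) = 0.9798 m.
Argument (x−vt)/(2√(Dt)) = (11 − 12)/0.9798 = -1.021; ½·erfc(-1.021) = 0.9256.
C = 3.0 × 0.9256 = 2.78 mg/L.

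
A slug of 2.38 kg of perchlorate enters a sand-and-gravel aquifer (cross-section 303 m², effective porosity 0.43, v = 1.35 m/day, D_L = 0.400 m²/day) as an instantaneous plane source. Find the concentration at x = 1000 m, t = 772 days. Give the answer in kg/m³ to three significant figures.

For an instantaneous plane source, C(x,t) = M/(n_e·A·√(4πDt)) · exp(−(x−vt)²/(4Dt)), with n_e·A the pore (flow) area.
Plume center vt = 1.35 × 772 = 1042.2 m, so the well at 1000 m is 42.2 m upgradient of the peak.
√(4πDt) = 62.29 m, giving peak height M/(n_e·A·√(4πDt)) = 2.38/(0.43 × 303 × 62.29) = 0.0002933 kg/m³.
(x−vt)²/(4Dt) = (-42.2)²/(4 × 0.400 × 772) = 1.442; exp(−1.442) = 0.2365.
C = 0.0002933 × 0.2365 = 6.94e-05 kg/m³.

6.94e-05 kg/m³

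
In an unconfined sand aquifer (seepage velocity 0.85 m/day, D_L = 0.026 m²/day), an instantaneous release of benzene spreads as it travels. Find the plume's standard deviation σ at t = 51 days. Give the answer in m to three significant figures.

Dispersive spreading gives a Gaussian with σ² = 2Dt; advection only shifts the center.
σ = √(2 × 0.026 × 51) = 1.63 m.

1.63 m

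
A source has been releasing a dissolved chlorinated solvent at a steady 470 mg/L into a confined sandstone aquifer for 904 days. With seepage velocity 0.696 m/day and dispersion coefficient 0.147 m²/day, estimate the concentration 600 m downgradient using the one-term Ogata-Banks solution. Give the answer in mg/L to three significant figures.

For a continuous step input, C/C₀ ≈ ½·erfc((x−vt)/(2√(Dt))).
vt = 0.696 × 904 = 629.184 m and 2√(Dt) = 2√(0.147 × 904) = 23.06 m.
Argument (x−vt)/(2√(Dt)) = (600 − 629.184)/23.06 = -1.266; ½·erfc(-1.266) = 0.9633.
C = 470 × 0.9633 = 453 mg/L.

453 mg/L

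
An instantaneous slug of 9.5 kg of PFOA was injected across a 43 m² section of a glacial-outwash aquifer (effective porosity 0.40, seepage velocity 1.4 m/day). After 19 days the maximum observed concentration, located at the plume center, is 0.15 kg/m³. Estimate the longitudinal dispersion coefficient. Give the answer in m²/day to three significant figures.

0.0568 m²/day

At the plume center C_max = M/(n_e·A·√(4πDt)), so D = M²/(4πt·(n_e·A·C_max)²).
n_e·A·C_max = 0.40 × 43 × 0.15 = 2.580 kg/m.
D = 9.5²/(4π × 19 × 2.580²) = 0.0568 m²/day.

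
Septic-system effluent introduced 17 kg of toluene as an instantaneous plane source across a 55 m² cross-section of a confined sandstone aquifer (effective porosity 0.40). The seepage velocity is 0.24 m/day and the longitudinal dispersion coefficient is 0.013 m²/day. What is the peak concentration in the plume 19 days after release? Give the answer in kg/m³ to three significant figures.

The peak of an instantaneous 1D plume sits at x = vt; there the Gaussian factor is 1 and C_max = M/(n_e·A·√(4πDt)), where n_e·A is the pore area the mass is dissolved in.
√(4πDt) = √(4π × 0.013 × 19) = 1.762 m, so C_max = 17/(0.40 × 55 × 1.762) = 0.439 kg/m³.

0.439 kg/m³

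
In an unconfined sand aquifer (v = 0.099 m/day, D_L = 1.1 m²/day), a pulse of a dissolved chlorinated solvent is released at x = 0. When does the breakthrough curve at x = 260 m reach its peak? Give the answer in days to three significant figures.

For the 1D instantaneous-source solution, setting ∂C/∂t = 0 at fixed x gives v²t² + 2Dt − x² = 0, so t = (√(D² + v²x²) − D)/v².
√(D² + v²x²) = √(1.1² + 0.099² × 260²) = 25.76; v² = 0.009801.
t = (25.76 − 1.1)/0.009801 = 2520 days (vs. the pure-advection estimate x/v = 2630 d).

2520 days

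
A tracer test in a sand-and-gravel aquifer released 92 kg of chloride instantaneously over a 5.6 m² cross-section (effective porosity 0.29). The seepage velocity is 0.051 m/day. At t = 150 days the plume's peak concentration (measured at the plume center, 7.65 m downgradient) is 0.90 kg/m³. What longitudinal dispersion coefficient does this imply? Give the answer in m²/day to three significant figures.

At the plume center C_max = M/(n_e·A·√(4πDt)), so D = M²/(4πt·(n_e·A·C_max)²).
n_e·A·C_max = 0.29 × 5.6 × 0.90 = 1.462 kg/m.
D = 92²/(4π × 150 × 1.462²) = 2.10 m²/day.

2.10 m²/day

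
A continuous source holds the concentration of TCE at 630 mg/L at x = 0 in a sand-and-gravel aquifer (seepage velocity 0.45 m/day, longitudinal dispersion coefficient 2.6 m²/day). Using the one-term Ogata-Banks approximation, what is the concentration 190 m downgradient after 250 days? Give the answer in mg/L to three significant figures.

For a continuous step input, C/C₀ ≈ ½·erfc((x−vt)/(2√(Dt))).
vt = 0.45 × 250 = 112.5 m and 2√(Dt) = 2√(2.6 × 250) = 50.99 m.
Argument (x−vt)/(2√(Dt)) = (190 − 112.5)/50.99 = 1.520; ½·erfc(1.520) = 0.01579.
C = 630 × 0.01579 = 9.95 mg/L.

9.95 mg/L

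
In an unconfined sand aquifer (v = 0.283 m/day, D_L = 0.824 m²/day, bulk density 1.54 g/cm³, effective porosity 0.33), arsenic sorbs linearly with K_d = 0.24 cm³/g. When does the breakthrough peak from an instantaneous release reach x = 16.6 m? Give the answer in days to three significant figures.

104 days

Retardation factor R = 1 + ρ_b·K_d/n = 1 + 1.54 × 0.24/0.33 = 2.120.
Sorption retards both mechanisms: v_R = v/R = 0.1335 m/day, D_R = D/R = 0.3887 m²/day.
Peak time from v_R²t² + 2D_R t − x² = 0: t = (√(D_R² + v_R²x²) − D_R)/v_R².
√(D_R² + v_R²x²) = √(0.3887² + 0.1335² × 16.6²) = 2.250; v_R² = 0.01782.
t = (2.250 − 0.3887)/0.01782 = 104 days.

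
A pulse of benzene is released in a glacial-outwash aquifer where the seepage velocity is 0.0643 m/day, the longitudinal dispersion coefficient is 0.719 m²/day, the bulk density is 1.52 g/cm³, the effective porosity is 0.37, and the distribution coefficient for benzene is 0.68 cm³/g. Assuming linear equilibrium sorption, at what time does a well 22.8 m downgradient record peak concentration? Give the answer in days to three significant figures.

Retardation factor R = 1 + ρ_b·K_d/n = 1 + 1.52 × 0.68/0.37 = 3.794.
Sorption retards both mechanisms: v_R = v/R = 0.01695 m/day, D_R = D/R = 0.1895 m²/day.
Peak time from v_R²t² + 2D_R t − x² = 0: t = (√(D_R² + v_R²x²) − D_R)/v_R².
√(D_R² + v_R²x²) = √(0.1895² + 0.01695² × 22.8²) = 0.4304; v_R² = 0.0002873.
t = (0.4304 − 0.1895)/0.0002873 = 838 days.

838 days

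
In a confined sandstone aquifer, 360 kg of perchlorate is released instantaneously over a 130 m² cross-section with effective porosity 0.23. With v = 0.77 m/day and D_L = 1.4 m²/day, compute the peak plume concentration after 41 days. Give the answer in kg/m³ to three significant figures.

0.448 kg/m³

The peak of an instantaneous 1D plume sits at x = vt; there the Gaussian factor is 1 and C_max = M/(n_e·A·√(4πDt)), where n_e·A is the pore area the mass is dissolved in.
√(4πDt) = √(4π × 1.4 × 41) = 26.86 m, so C_max = 360/(0.23 × 130 × 26.86) = 0.448 kg/m³.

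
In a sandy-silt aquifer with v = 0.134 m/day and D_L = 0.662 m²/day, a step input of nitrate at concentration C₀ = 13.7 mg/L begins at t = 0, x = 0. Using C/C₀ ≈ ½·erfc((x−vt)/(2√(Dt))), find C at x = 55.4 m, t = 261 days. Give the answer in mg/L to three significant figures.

For a continuous step input, C/C₀ ≈ ½·erfc((x−vt)/(2√(Dt))).
vt = 0.134 × 261 = 34.974 m and 2√(Dt) = 2√(0.662 × 261) = 26.29 m.
Argument (x−vt)/(2√(Dt)) = (55.4 − 34.974)/26.29 = 0.7769; ½·erfc(0.7769) = 0.1359.
C = 13.7 × 0.1359 = 1.86 mg/L.

1.86 mg/L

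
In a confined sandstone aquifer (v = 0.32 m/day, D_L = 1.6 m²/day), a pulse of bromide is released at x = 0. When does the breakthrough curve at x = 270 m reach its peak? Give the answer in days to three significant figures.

828 days

For the 1D instantaneous-source solution, setting ∂C/∂t = 0 at fixed x gives v²t² + 2Dt − x² = 0, so t = (√(D² + v²x²) − D)/v².
√(D² + v²x²) = √(1.6² + 0.32² × 270²) = 86.41; v² = 0.1024.
t = (86.41 − 1.6)/0.1024 = 828 days (vs. the pure-advection estimate x/v = 844 d).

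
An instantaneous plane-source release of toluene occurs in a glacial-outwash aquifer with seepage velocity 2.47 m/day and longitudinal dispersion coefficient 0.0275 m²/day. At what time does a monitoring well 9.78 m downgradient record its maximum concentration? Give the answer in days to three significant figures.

3.96 days

For the 1D instantaneous-source solution, setting ∂C/∂t = 0 at fixed x gives v²t² + 2Dt − x² = 0, so t = (√(D² + v²x²) − D)/v².
√(D² + v²x²) = √(0.0275² + 2.47² × 9.78²) = 24.16; v² = 6.1009.
t = (24.16 − 0.0275)/6.1009 = 3.96 days (vs. the pure-advection estimate x/v = 3.96 d).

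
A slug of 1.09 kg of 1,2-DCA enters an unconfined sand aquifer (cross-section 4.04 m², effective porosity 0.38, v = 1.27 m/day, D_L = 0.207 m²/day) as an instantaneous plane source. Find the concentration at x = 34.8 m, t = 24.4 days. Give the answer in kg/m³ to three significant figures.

0.0434 kg/m³

For an instantaneous plane source, C(x,t) = M/(n_e·A·√(4πDt)) · exp(−(x−vt)²/(4Dt)), with n_e·A the pore (flow) area.
Plume center vt = 1.27 × 24.4 = 30.988 m, so the well at 34.8 m is 3.812 m downgradient of the peak.
√(4πDt) = 7.967 m, giving peak height M/(n_e·A·√(4πDt)) = 1.09/(0.38 × 4.04 × 7.967) = 0.08912 kg/m³.
(x−vt)²/(4Dt) = (3.812)²/(4 × 0.207 × 24.4) = 0.7193; exp(−0.7193) = 0.4871.
C = 0.08912 × 0.4871 = 0.0434 kg/m³.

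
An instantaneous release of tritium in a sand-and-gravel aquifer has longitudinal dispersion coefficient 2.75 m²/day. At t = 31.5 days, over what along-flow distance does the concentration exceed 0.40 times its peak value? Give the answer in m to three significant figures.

35.6 m

The plume is Gaussian with σ = √(2Dt) = √(2 × 2.75 × 31.5) = 13.16 m.
C/C_peak = exp(−Δx²/(2σ²)) = 0.40 ⇒ Δx = σ·√(−2 ln 0.40) = 13.16 × 1.354 = 17.82 m.
Width = 2Δx = 35.6 m.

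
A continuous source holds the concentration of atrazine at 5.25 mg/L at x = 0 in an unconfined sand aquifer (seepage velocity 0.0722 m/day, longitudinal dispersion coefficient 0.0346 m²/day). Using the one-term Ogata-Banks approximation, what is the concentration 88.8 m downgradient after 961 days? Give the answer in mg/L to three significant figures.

For a continuous step input, C/C₀ ≈ ½·erfc((x−vt)/(2√(Dt))).
vt = 0.0722 × 961 = 69.3842 m and 2√(Dt) = 2√(0.0346 × 961) = 11.53 m.
Argument (x−vt)/(2√(Dt)) = (88.8 − 69.3842)/11.53 = 1.684; ½·erfc(1.684) = 0.008620.
C = 5.25 × 0.008620 = 0.0453 mg/L.

0.0453 mg/L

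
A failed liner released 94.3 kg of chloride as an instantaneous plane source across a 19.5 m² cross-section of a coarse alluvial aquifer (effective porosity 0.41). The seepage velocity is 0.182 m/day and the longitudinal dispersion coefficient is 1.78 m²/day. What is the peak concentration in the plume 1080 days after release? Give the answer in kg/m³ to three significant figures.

The peak of an instantaneous 1D plume sits at x = vt; there the Gaussian factor is 1 and C_max = M/(n_e·A·√(4πDt)), where n_e·A is the pore area the mass is dissolved in.
√(4πDt) = √(4π × 1.78 × 1080) = 155.4 m, so C_max = 94.3/(0.41 × 19.5 × 155.4) = 0.0759 kg/m³.

0.0759 kg/m³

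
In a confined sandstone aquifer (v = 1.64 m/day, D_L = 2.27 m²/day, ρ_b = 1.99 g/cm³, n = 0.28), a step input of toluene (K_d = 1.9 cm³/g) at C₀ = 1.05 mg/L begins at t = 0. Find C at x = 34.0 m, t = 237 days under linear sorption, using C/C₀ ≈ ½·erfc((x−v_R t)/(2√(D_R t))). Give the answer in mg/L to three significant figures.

0.212 mg/L

Retardation factor R = 1 + ρ_b·K_d/n = 1 + 1.99 × 1.9/0.28 = 14.50.
Sorption retards both mechanisms: v_R = v/R = 0.1131 m/day, D_R = D/R = 0.1566 m²/day.
v_R·t = 0.1131 × 237 = 26.8047 m; 2√(D_R t) = 12.18 m; argument = (34.0 − 26.8047)/12.18 = 0.5907.
C = C₀ × ½·erfc(0.5907) = 1.05 × 0.2018 = 0.212 mg/L.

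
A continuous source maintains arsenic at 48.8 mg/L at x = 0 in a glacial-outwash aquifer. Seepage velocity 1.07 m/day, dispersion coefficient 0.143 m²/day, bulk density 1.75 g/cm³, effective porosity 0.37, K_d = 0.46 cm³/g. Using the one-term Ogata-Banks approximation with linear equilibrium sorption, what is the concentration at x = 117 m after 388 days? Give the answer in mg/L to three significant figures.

Retardation factor R = 1 + ρ_b·K_d/n = 1 + 1.75 × 0.46/0.37 = 3.176.
Sorption retards both mechanisms: v_R = v/R = 0.3369 m/day, D_R = D/R = 0.04503 m²/day.
v_R·t = 0.3369 × 388 = 130.7172 m; 2√(D_R t) = 8.360 m; argument = (117 − 130.7172)/8.360 = -1.641.
C = C₀ × ½·erfc(-1.641) = 48.8 × 0.9898 = 48.3 mg/L.

48.3 mg/L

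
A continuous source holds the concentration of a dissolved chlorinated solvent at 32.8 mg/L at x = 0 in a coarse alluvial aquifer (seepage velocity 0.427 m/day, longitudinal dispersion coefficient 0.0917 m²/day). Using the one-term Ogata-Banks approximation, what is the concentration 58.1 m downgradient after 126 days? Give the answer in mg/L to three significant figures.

For a continuous step input, C/C₀ ≈ ½·erfc((x−vt)/(2√(Dt))).
vt = 0.427 × 126 = 53.802 m and 2√(Dt) = 2√(0.0917 × 126) = 6.798 m.
Argument (x−vt)/(2√(Dt)) = (58.1 − 53.802)/6.798 = 0.6322; ½·erfc(0.6322) = 0.1856.
C = 32.8 × 0.1856 = 6.09 mg/L.

6.09 mg/L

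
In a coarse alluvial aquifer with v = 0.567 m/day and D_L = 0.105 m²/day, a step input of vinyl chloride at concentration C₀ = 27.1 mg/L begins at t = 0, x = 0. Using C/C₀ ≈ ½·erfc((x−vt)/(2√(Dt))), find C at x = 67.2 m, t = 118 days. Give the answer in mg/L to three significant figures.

12.9 mg/L

For a continuous step input, C/C₀ ≈ ½·erfc((x−vt)/(2√(Dt))).
vt = 0.567 × 118 = 66.906 m and 2√(Dt) = 2√(0.105 × 118) = 7.040 m.
Argument (x−vt)/(2√(Dt)) = (67.2 − 66.906)/7.040 = 0.04176; ½·erfc(0.04176) = 0.4765.
C = 27.1 × 0.4765 = 12.9 mg/L.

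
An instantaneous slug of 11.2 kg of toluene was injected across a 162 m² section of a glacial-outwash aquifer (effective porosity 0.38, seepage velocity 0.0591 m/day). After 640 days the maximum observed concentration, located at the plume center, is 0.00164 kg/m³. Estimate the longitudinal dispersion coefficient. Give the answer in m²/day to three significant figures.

1.53 m²/day

At the plume center C_max = M/(n_e·A·√(4πDt)), so D = M²/(4πt·(n_e·A·C_max)²).
n_e·A·C_max = 0.38 × 162 × 0.00164 = 0.1010 kg/m.
D = 11.2²/(4π × 640 × 0.1010²) = 1.53 m²/day.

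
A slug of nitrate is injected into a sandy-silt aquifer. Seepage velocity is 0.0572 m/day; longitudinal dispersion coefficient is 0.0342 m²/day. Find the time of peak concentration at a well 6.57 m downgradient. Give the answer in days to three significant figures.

105 days

For the 1D instantaneous-source solution, setting ∂C/∂t = 0 at fixed x gives v²t² + 2Dt − x² = 0, so t = (√(D² + v²x²) − D)/v².
√(D² + v²x²) = √(0.0342² + 0.0572² × 6.57²) = 0.3774; v² = 0.00327184.
t = (0.3774 − 0.0342)/0.00327184 = 105 days (vs. the pure-advection estimate x/v = 115 d).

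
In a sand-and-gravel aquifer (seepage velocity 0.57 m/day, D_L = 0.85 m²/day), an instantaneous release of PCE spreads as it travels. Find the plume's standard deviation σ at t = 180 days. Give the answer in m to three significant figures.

Dispersive spreading gives a Gaussian with σ² = 2Dt; advection only shifts the center.
σ = √(2 × 0.85 × 180) = 17.5 m.

17.5 m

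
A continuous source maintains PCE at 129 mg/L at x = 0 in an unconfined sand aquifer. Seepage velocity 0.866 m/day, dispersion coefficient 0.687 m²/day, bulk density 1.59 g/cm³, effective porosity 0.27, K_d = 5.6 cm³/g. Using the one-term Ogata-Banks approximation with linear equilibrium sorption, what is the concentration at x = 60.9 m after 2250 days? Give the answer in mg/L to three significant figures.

Retardation factor R = 1 + ρ_b·K_d/n = 1 + 1.59 × 5.6/0.27 = 33.98.
Sorption retards both mechanisms: v_R = v/R = 0.02549 m/day, D_R = D/R = 0.02022 m²/day.
v_R·t = 0.02549 × 2250 = 57.3525 m; 2√(D_R t) = 13.49 m; argument = (60.9 − 57.3525)/13.49 = 0.2630.
C = C₀ × ½·erfc(0.2630) = 129 × 0.3550 = 45.8 mg/L.

45.8 mg/L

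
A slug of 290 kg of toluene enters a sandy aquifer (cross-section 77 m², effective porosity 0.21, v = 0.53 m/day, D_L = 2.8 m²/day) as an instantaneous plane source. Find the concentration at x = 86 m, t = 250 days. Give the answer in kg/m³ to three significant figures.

For an instantaneous plane source, C(x,t) = M/(n_e·A·√(4πDt)) · exp(−(x−vt)²/(4Dt)), with n_e·A the pore (flow) area.
Plume center vt = 0.53 × 250 = 132.5 m, so the well at 86 m is 46.5 m upgradient of the peak.
√(4πDt) = 93.79 m, giving peak height M/(n_e·A·√(4πDt)) = 290/(0.21 × 77 × 93.79) = 0.1912 kg/m³.
(x−vt)²/(4Dt) = (-46.5)²/(4 × 2.8 × 250) = 0.7722; exp(−0.7722) = 0.4620.
C = 0.1912 × 0.4620 = 0.0883 kg/m³.

0.0883 kg/m³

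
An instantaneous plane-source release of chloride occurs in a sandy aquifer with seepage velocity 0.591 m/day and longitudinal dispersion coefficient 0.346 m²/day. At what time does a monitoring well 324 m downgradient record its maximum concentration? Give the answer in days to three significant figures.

For the 1D instantaneous-source solution, setting ∂C/∂t = 0 at fixed x gives v²t² + 2Dt − x² = 0, so t = (√(D² + v²x²) − D)/v².
√(D² + v²x²) = √(0.346² + 0.591² × 324²) = 191.5; v² = 0.349281.
t = (191.5 − 0.346)/0.349281 = 547 days (vs. the pure-advection estimate x/v = 548 d).

547 days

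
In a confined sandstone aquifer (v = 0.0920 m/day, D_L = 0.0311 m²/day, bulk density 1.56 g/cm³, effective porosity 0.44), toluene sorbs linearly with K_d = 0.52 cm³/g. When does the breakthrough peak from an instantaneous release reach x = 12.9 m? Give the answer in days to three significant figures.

Retardation factor R = 1 + ρ_b·K_d/n = 1 + 1.56 × 0.52/0.44 = 2.844.
Sorption retards both mechanisms: v_R = v/R = 0.03235 m/day, D_R = D/R = 0.01094 m²/day.
Peak time from v_R²t² + 2D_R t − x² = 0: t = (√(D_R² + v_R²x²) − D_R)/v_R².
√(D_R² + v_R²x²) = √(0.01094² + 0.03235² × 12.9²) = 0.4175; v_R² = 0.001047.
t = (0.4175 − 0.01094)/0.001047 = 388 days.

388 days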